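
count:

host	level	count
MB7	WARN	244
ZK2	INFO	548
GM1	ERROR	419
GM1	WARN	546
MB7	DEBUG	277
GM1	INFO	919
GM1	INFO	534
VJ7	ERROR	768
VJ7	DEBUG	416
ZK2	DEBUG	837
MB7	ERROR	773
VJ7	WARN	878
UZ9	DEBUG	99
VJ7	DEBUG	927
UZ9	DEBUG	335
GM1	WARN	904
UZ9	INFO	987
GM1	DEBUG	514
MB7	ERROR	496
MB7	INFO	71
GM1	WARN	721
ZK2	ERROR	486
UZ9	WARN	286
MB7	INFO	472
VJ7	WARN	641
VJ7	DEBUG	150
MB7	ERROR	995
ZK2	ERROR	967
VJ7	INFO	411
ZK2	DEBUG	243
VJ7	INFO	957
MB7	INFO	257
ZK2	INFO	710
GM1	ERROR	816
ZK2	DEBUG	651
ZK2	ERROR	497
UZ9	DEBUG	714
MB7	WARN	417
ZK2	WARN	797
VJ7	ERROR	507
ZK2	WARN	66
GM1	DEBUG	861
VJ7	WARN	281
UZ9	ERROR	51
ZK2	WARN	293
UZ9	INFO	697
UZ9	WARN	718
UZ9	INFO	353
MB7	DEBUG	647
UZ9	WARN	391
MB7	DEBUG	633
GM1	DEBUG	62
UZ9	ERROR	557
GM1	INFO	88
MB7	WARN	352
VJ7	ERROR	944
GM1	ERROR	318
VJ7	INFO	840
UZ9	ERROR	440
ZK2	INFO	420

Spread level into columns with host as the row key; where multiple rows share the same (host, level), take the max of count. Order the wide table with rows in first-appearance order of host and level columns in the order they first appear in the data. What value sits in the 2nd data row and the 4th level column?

With rows in first-appearance order of host, row 2 is host=ZK2. level columns in first-appearance order: WARN, INFO, ERROR, DEBUG; column 4 is DEBUG.
Long rows with host=ZK2, level=DEBUG: max(837, 243, 651) = 837.

837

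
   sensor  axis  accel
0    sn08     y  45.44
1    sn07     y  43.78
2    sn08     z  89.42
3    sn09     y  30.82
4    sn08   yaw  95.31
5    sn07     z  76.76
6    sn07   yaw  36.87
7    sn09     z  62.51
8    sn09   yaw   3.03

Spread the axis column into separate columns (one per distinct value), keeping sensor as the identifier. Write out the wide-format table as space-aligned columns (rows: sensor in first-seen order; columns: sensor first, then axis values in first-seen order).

Columns: sensor plus the 3 distinct axis values (y, z, yaw).
For example, row sn08 column y takes accel=45.44 from the long row (sn08, y).

sensor  y      z      yaw  
sn08    45.44  89.42  95.31
sn07    43.78  76.76  36.87
sn09    30.82  62.51  3.03 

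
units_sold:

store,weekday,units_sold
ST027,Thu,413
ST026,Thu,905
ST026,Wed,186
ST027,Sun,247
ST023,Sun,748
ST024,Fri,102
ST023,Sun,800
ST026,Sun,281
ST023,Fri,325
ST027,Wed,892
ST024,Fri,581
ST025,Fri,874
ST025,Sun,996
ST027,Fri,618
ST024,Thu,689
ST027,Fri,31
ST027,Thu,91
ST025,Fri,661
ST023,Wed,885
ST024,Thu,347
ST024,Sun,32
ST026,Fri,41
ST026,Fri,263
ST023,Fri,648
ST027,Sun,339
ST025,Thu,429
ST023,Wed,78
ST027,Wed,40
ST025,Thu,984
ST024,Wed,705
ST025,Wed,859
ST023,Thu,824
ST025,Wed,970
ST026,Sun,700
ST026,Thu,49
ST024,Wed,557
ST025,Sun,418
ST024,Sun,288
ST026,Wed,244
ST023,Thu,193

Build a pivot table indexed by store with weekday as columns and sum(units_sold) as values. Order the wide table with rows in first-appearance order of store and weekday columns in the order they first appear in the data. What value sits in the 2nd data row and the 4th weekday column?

304

With rows in first-appearance order of store, row 2 is store=ST026. weekday columns in first-appearance order: Thu, Wed, Sun, Fri; column 4 is Fri.
Long rows with store=ST026, weekday=Fri: 41 + 263 = 304.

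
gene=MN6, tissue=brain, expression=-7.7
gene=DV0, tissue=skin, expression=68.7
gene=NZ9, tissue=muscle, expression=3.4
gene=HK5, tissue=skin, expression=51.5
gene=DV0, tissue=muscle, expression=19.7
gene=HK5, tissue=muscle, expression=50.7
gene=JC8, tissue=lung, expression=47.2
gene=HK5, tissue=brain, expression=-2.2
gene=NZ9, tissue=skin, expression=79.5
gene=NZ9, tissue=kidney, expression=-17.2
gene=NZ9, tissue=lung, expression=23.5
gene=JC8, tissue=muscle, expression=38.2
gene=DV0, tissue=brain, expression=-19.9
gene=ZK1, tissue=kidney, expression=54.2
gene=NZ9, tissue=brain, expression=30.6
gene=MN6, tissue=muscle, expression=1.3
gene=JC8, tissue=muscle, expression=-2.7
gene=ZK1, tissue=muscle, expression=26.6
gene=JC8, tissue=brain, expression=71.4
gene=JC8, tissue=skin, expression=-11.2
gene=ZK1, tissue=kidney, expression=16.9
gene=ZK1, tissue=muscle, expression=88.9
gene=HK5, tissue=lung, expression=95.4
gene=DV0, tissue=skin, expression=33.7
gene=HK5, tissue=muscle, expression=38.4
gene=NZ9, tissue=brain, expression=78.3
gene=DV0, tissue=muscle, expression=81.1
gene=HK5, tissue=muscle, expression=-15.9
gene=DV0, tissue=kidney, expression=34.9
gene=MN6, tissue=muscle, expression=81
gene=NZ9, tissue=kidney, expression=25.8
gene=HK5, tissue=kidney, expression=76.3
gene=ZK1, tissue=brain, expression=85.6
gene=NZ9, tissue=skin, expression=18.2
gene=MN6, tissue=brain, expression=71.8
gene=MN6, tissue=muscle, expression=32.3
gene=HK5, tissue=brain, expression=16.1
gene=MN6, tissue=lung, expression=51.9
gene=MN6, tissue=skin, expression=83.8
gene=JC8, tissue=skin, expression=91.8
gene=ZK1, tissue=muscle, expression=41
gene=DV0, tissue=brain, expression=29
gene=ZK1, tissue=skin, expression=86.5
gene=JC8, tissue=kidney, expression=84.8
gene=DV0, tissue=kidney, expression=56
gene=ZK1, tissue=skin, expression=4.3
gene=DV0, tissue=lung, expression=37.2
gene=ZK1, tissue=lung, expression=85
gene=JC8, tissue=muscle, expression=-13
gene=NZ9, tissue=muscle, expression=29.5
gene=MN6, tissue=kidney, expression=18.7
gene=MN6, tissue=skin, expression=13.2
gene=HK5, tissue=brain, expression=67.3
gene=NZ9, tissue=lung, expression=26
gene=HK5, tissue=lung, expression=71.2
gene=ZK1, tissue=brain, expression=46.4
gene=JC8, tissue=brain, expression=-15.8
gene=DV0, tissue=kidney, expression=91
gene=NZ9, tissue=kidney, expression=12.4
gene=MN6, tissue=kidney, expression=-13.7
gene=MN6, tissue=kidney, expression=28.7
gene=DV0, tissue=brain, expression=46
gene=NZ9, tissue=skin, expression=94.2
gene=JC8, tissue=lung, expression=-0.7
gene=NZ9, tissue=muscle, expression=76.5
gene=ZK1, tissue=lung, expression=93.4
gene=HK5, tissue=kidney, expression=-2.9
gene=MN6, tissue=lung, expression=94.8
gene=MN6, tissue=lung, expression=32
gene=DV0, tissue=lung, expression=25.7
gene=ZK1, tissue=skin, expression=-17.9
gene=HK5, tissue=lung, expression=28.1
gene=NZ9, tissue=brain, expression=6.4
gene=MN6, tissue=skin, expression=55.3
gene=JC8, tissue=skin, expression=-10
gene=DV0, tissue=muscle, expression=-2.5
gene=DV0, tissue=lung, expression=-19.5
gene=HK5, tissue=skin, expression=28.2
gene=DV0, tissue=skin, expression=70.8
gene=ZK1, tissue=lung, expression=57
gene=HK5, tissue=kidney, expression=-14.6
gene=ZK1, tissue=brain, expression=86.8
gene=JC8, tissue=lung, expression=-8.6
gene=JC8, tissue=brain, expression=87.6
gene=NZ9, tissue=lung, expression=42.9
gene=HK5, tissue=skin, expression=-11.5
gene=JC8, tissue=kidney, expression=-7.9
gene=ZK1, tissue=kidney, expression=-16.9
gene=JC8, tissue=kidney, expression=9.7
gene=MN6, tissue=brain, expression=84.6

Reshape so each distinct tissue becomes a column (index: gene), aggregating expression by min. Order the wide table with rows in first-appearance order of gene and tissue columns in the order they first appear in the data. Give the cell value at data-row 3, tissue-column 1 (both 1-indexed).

6.4

With rows in first-appearance order of gene, row 3 is gene=NZ9. tissue columns in first-appearance order: brain, skin, muscle, lung, kidney; column 1 is brain.
Long rows with gene=NZ9, tissue=brain: min(30.6, 78.3, 6.4) = 6.4.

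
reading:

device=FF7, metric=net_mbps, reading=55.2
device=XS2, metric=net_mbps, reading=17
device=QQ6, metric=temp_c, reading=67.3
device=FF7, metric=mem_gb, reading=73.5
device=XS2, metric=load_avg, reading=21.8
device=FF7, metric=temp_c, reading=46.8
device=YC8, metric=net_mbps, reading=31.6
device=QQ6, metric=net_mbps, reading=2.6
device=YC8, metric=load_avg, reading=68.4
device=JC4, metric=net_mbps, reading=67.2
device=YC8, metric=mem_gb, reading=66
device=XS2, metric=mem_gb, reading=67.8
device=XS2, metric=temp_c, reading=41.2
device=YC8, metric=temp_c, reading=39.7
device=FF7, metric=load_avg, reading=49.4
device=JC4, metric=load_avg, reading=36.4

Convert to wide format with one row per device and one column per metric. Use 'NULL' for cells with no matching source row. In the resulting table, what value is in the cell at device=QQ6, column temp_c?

67.3

The long row with device=QQ6, metric=temp_c has reading=67.3.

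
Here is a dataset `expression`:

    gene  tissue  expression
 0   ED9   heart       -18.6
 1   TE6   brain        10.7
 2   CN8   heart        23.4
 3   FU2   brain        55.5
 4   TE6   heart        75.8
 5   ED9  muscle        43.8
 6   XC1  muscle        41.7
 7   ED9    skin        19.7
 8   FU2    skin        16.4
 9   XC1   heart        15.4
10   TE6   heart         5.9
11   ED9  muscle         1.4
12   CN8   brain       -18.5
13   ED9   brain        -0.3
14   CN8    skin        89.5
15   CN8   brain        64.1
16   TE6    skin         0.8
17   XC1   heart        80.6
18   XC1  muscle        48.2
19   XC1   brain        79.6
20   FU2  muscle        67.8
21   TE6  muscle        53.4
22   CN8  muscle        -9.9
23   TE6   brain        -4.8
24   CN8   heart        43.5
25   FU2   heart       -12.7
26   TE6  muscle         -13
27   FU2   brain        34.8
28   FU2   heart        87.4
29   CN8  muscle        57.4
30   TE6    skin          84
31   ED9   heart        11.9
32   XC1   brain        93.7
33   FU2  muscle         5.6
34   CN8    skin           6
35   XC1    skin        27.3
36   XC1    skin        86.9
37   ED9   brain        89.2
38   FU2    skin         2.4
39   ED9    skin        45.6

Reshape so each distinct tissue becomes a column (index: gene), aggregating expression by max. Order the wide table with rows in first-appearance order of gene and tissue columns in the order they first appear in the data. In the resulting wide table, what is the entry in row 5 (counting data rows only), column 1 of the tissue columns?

80.6

With rows in first-appearance order of gene, row 5 is gene=XC1. tissue columns in first-appearance order: heart, brain, muscle, skin; column 1 is heart.
Long rows with gene=XC1, tissue=heart: max(15.4, 80.6) = 80.6.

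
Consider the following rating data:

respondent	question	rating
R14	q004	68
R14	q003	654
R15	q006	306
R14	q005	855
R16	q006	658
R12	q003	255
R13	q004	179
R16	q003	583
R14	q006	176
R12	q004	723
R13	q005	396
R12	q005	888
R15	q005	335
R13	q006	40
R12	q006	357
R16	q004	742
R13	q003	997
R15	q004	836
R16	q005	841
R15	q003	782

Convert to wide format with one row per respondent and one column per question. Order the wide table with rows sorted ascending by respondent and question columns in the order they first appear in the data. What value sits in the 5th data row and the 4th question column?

With rows sorted ascending by respondent, row 5 is respondent=R16. question columns in first-appearance order: q004, q003, q006, q005; column 4 is q005.
Long rows with respondent=R16, question=q005: rating = 841.

841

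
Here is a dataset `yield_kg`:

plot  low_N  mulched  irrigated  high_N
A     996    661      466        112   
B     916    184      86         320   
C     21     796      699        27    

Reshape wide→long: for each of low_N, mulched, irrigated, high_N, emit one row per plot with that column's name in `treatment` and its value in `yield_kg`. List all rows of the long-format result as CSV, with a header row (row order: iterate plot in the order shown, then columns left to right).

Each (plot, column) pair becomes one row: 3 × 4 = 12 rows.
For example, (A, low_N) → yield_kg=996.

plot,treatment,yield_kg
A,low_N,996
A,mulched,661
A,irrigated,466
A,high_N,112
B,low_N,916
B,mulched,184
B,irrigated,86
B,high_N,320
C,low_N,21
C,mulched,796
C,irrigated,699
C,high_N,27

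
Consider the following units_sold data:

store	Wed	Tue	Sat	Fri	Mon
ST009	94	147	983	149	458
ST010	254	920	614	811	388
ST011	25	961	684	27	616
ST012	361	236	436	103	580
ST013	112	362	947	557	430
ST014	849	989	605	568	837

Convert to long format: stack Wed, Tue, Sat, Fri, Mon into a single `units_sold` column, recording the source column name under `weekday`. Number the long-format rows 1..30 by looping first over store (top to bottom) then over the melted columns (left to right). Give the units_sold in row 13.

684

30 rows total (6 × 5). Row 13: index ⌊(13-1)/5⌋ = 2 into store → ST011; (13-1) mod 5 = 2 into the melted columns → Sat.
So row 13 is (ST011, Sat, 684); units_sold = 684.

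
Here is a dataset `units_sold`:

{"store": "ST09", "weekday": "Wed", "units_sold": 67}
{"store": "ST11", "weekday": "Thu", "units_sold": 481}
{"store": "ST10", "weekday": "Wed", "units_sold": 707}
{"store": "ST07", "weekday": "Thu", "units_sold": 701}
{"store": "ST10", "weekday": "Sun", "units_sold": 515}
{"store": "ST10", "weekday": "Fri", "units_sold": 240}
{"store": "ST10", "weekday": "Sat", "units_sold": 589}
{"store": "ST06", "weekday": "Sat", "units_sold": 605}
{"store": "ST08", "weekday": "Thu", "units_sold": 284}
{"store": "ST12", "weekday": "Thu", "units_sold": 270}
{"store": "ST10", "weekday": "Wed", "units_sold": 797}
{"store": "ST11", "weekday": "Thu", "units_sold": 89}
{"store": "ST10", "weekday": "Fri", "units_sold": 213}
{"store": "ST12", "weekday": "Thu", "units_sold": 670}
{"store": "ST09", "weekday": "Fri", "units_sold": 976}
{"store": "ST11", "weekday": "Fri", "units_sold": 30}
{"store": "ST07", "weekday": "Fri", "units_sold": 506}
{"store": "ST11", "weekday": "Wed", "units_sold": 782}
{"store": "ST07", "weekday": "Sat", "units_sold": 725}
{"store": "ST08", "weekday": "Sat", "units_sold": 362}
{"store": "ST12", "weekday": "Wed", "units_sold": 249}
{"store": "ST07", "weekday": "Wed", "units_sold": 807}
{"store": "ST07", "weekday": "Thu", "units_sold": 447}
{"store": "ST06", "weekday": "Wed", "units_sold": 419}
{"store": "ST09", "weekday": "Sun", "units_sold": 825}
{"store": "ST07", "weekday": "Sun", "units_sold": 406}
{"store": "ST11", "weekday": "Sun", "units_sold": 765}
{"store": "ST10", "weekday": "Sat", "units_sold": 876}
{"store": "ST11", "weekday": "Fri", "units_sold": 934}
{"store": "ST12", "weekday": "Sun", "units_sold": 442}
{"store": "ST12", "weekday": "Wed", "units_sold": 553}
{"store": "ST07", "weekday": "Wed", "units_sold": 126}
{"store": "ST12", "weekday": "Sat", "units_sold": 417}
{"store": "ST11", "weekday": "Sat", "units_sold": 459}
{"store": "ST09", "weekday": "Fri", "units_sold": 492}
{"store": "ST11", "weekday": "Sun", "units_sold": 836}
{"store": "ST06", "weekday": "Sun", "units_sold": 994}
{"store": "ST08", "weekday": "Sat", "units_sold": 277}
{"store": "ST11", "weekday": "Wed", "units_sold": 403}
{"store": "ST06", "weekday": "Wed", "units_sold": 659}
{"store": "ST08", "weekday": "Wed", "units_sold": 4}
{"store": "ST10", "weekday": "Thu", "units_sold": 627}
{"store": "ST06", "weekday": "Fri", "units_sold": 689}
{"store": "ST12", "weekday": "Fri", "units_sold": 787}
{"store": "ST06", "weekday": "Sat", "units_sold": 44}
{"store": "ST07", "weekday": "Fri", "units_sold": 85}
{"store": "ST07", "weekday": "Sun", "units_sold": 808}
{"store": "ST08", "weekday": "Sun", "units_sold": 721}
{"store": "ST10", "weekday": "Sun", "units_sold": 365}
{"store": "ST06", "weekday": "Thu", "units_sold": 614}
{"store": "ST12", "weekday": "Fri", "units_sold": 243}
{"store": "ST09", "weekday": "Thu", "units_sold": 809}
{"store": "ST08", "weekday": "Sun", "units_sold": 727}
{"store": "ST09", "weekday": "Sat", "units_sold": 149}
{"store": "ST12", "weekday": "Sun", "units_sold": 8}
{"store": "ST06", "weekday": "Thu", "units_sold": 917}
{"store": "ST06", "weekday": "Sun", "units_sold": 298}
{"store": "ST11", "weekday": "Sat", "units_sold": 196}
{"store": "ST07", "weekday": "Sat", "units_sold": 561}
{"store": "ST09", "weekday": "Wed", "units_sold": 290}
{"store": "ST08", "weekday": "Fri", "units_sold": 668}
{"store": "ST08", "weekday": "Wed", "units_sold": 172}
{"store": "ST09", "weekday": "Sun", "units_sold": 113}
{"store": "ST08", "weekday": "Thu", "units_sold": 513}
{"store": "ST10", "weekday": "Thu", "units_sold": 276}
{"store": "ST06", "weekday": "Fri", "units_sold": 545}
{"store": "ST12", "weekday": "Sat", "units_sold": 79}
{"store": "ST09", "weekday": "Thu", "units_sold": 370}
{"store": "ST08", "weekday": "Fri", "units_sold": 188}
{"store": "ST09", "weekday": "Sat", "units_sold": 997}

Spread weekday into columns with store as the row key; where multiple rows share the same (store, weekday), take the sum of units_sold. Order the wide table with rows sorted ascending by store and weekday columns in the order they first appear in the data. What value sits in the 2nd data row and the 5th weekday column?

With rows sorted ascending by store, row 2 is store=ST07. weekday columns in first-appearance order: Wed, Thu, Sun, Fri, Sat; column 5 is Sat.
Long rows with store=ST07, weekday=Sat: 725 + 561 = 1286.

1286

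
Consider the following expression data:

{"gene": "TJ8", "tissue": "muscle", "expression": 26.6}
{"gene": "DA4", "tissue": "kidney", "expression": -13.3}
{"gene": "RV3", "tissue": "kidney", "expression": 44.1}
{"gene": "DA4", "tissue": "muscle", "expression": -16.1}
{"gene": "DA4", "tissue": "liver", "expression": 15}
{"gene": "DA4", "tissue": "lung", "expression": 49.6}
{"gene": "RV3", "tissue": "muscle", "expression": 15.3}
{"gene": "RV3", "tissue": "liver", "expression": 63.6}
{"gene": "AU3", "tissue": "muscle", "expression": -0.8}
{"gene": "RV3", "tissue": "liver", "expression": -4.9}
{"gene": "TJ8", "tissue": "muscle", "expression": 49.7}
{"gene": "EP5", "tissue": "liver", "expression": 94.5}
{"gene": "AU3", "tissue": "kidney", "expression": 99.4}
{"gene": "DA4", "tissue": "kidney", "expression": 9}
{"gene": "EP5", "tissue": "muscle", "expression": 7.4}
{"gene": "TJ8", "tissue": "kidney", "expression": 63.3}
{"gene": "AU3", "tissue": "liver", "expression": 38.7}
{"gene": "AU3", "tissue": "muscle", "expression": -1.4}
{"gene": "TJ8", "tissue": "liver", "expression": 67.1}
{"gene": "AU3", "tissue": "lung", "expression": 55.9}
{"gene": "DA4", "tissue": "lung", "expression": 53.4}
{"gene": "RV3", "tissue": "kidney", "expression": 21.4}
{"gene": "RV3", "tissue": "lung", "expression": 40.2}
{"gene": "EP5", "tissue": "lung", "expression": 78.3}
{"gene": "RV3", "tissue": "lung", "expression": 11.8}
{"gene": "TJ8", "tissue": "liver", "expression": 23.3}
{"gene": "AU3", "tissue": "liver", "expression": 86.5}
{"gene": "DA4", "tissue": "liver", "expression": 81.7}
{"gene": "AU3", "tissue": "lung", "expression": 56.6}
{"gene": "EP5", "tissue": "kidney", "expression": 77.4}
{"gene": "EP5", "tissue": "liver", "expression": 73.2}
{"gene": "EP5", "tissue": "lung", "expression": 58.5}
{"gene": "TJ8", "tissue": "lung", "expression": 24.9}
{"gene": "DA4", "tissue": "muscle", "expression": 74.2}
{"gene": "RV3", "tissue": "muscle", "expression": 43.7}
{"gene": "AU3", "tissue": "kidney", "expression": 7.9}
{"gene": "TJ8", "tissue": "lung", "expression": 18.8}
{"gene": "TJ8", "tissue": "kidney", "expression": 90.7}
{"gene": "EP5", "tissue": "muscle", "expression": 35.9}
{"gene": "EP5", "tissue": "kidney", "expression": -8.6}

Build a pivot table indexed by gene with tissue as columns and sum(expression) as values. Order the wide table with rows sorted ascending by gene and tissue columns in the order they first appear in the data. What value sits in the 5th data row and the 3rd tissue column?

With rows sorted ascending by gene, row 5 is gene=TJ8. tissue columns in first-appearance order: muscle, kidney, liver, lung; column 3 is liver.
Long rows with gene=TJ8, tissue=liver: 67.1 + 23.3 = 90.4.

90.4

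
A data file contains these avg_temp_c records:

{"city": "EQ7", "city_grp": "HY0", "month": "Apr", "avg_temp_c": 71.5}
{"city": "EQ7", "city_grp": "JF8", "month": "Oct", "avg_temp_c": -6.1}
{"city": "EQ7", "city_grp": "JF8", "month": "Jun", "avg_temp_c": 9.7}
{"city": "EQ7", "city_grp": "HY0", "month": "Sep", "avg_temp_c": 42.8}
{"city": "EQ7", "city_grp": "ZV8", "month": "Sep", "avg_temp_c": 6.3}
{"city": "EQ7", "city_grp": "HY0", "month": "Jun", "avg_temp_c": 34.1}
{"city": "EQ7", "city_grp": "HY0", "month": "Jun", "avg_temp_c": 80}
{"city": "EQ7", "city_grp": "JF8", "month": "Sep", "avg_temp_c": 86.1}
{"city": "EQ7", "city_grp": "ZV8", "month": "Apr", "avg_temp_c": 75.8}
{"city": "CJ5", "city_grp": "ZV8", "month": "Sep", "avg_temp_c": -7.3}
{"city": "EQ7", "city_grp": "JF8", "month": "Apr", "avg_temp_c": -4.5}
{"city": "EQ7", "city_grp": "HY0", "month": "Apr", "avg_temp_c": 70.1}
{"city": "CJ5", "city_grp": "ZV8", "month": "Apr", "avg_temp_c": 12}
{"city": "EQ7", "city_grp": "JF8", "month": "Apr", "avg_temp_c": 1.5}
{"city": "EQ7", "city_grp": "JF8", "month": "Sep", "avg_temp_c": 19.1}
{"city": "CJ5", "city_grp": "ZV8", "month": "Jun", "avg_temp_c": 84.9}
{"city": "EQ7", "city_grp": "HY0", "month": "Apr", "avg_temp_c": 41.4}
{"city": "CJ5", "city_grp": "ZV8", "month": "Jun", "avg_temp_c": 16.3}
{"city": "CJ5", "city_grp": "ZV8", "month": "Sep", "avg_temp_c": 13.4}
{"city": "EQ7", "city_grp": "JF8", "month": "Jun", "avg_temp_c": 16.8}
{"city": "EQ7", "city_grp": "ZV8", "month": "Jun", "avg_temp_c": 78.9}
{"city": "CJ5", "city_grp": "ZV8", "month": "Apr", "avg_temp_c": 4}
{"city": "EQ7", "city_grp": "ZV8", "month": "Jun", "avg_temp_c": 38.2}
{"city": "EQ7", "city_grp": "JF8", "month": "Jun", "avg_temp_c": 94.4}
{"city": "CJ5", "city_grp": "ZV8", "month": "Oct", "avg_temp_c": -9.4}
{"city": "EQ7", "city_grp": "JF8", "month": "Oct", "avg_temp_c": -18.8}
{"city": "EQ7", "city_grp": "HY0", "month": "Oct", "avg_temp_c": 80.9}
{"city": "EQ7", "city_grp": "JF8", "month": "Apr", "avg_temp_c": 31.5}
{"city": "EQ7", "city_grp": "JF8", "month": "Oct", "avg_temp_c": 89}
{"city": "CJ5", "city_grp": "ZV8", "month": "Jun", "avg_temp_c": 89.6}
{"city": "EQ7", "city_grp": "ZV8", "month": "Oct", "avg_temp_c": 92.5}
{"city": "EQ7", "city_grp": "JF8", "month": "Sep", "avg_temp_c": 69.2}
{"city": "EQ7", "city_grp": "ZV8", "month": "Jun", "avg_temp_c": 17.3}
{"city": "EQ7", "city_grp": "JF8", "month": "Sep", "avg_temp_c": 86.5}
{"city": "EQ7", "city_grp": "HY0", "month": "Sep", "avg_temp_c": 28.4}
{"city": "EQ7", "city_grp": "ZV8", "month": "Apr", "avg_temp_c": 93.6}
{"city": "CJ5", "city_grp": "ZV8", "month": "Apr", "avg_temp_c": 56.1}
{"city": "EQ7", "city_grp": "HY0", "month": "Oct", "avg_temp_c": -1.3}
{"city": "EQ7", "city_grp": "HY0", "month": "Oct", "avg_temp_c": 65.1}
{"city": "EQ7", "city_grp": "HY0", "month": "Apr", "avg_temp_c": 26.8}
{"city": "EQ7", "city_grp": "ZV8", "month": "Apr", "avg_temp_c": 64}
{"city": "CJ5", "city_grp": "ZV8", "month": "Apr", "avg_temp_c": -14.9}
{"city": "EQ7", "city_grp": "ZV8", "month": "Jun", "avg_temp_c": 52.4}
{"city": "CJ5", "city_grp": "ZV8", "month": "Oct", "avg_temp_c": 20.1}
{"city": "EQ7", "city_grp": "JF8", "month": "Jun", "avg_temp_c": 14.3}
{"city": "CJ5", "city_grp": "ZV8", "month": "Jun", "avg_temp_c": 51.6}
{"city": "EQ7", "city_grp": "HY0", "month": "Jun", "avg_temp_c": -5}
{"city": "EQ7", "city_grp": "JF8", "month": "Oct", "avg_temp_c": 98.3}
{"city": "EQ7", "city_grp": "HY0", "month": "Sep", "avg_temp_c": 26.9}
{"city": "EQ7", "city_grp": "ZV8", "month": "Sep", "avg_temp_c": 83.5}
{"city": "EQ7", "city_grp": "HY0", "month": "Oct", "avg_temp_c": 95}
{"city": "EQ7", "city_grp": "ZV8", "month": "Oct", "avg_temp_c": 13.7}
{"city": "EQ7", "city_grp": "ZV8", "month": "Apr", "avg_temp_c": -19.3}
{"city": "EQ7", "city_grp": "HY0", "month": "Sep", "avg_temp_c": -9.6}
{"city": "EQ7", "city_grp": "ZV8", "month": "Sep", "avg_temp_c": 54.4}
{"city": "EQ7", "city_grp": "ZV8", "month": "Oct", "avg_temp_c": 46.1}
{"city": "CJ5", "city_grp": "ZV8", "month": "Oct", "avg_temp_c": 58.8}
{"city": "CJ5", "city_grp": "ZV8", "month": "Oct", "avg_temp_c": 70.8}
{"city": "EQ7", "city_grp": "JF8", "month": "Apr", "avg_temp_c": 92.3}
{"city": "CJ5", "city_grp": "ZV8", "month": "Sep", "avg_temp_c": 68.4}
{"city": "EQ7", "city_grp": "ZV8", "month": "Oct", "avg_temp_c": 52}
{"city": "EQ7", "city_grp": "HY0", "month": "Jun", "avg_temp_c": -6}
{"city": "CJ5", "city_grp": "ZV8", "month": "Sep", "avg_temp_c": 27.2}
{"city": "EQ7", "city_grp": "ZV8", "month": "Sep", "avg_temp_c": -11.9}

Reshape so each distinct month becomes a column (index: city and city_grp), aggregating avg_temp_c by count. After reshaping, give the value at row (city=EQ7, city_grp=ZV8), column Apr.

Rows with city=EQ7, city_grp=ZV8 and month=Apr: avg_temp_c values are 75.8, 93.6, 64, -19.3.
4 rows match — count = 4.

4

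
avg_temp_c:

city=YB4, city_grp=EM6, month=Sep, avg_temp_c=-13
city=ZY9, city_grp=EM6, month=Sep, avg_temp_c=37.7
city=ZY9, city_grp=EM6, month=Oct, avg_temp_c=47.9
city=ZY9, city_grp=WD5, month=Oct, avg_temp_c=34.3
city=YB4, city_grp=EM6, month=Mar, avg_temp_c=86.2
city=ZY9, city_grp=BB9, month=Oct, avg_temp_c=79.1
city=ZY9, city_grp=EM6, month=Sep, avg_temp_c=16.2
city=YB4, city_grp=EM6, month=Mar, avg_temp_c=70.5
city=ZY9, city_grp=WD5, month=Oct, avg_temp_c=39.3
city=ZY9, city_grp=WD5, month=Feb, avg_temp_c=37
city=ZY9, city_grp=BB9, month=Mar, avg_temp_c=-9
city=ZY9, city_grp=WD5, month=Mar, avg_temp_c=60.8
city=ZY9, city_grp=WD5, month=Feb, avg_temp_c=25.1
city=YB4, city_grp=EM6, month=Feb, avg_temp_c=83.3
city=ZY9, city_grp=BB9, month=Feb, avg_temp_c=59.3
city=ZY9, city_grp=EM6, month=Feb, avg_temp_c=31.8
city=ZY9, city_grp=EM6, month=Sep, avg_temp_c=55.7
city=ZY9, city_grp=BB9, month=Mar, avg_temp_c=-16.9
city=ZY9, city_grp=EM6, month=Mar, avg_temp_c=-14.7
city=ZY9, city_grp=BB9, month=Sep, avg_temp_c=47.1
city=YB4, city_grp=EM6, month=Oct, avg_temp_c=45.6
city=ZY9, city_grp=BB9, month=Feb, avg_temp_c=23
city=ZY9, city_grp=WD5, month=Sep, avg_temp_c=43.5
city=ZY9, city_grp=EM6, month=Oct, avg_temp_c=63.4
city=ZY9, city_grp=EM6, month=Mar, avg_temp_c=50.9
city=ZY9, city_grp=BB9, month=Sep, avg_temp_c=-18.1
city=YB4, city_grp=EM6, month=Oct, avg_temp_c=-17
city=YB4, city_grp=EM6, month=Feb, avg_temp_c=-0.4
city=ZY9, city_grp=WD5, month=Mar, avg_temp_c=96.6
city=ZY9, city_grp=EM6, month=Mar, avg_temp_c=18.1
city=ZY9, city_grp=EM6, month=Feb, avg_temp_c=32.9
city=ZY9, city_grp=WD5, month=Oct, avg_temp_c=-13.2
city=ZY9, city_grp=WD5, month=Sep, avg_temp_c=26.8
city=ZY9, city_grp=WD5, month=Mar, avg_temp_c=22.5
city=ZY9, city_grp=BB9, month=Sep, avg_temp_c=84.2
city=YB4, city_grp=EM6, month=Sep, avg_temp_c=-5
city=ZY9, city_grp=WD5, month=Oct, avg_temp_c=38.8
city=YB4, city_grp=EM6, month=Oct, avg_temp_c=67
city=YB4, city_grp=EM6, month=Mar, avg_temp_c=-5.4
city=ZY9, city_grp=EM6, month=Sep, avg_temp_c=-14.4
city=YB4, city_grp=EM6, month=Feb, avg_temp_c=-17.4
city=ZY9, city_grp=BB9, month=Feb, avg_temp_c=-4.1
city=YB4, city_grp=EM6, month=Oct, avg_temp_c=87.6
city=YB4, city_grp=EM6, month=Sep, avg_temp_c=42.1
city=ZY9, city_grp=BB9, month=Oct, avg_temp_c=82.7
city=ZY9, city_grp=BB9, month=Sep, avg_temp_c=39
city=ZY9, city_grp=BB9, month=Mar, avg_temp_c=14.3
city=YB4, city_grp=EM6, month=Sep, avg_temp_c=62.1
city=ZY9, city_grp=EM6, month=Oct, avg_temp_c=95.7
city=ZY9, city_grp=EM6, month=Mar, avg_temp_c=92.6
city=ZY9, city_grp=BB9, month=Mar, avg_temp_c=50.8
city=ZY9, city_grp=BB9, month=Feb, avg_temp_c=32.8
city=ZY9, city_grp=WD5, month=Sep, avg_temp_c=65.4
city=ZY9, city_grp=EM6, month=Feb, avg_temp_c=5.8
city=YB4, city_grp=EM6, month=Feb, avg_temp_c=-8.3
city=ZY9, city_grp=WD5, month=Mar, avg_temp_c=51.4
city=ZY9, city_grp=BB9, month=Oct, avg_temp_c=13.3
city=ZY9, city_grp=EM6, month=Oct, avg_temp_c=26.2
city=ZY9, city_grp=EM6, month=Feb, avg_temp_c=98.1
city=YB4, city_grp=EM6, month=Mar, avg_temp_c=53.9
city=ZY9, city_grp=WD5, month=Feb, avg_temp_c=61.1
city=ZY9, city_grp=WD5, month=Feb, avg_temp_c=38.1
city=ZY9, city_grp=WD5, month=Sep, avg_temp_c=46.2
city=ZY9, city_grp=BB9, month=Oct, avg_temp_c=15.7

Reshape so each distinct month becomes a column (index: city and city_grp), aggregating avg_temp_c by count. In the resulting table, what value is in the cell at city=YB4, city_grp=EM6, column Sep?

4

Rows with city=YB4, city_grp=EM6 and month=Sep: avg_temp_c values are -13, -5, 42.1, 62.1.
4 rows match — count = 4.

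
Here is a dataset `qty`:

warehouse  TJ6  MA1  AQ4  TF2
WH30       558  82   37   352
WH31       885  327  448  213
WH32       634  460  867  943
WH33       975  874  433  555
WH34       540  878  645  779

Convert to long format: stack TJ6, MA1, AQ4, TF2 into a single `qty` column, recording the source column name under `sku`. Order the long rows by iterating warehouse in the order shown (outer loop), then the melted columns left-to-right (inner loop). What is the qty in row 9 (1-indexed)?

634

20 rows total (5 × 4). Row 9: index ⌊(9-1)/4⌋ = 2 into warehouse → WH32; (9-1) mod 4 = 0 into the melted columns → TJ6.
So row 9 is (WH32, TJ6, 634); qty = 634.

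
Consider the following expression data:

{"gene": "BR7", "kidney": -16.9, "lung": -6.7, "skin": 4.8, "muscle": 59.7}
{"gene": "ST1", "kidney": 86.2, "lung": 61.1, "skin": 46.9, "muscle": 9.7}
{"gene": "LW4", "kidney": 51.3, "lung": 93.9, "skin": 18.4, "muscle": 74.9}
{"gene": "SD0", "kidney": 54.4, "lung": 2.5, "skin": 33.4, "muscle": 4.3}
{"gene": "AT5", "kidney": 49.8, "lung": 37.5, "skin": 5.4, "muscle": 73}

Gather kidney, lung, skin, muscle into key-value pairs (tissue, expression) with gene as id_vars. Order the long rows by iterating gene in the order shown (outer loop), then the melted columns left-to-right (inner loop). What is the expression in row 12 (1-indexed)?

74.9

20 rows total (5 × 4). Row 12: index ⌊(12-1)/4⌋ = 2 into gene → LW4; (12-1) mod 4 = 3 into the melted columns → muscle.
So row 12 is (LW4, muscle, 74.9); expression = 74.9.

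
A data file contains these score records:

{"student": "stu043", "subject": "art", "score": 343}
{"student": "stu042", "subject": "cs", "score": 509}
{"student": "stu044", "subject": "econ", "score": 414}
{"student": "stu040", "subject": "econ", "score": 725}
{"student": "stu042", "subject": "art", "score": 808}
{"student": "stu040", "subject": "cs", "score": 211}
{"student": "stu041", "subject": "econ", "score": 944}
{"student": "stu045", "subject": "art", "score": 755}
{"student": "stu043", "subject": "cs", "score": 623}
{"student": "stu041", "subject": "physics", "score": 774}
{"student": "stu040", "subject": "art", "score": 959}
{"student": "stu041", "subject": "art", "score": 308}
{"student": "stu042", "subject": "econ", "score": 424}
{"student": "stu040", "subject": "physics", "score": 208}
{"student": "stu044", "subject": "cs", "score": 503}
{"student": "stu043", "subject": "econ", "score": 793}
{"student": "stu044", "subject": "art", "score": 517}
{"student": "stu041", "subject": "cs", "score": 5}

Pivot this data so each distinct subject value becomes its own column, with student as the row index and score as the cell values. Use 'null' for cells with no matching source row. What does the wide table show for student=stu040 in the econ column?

725

The long row with student=stu040, subject=econ has score=725.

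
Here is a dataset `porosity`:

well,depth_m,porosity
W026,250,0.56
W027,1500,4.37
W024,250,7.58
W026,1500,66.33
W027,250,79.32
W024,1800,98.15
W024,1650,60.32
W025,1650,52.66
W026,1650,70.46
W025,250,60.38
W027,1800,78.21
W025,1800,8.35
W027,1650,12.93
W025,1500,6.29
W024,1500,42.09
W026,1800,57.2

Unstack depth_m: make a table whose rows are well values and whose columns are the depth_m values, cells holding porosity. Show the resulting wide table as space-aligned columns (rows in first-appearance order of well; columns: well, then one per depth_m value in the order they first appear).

Columns: well plus the 4 distinct depth_m values (250, 1500, 1800, 1650).
For example, row W026 column 250 takes porosity=0.56 from the long row (W026, 250).

well  250    1500   1800   1650 
W026  0.56   66.33  57.2   70.46
W027  79.32  4.37   78.21  12.93
W024  7.58   42.09  98.15  60.32
W025  60.38  6.29   8.35   52.66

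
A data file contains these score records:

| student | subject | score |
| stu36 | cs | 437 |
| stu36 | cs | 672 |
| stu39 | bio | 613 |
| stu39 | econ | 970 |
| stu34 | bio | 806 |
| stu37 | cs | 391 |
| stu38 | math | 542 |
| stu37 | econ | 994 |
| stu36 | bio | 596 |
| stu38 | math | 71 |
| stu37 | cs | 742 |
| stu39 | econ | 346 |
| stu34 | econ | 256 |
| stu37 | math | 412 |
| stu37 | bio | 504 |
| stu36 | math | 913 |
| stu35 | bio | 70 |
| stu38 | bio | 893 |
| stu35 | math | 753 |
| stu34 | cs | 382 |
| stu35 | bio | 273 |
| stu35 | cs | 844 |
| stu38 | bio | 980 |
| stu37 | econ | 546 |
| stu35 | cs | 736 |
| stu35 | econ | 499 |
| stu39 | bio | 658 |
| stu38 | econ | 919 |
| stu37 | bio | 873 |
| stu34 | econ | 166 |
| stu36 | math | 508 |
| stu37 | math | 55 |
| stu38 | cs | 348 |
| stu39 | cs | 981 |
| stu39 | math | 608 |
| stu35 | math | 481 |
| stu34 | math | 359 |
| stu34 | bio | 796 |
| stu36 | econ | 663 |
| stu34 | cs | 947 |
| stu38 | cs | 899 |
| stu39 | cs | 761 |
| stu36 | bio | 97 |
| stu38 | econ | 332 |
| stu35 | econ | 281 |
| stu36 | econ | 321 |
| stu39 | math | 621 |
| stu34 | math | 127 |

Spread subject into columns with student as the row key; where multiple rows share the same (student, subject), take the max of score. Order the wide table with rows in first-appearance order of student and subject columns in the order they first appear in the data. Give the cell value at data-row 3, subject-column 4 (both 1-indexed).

359

With rows in first-appearance order of student, row 3 is student=stu34. subject columns in first-appearance order: cs, bio, econ, math; column 4 is math.
Long rows with student=stu34, subject=math: max(359, 127) = 359.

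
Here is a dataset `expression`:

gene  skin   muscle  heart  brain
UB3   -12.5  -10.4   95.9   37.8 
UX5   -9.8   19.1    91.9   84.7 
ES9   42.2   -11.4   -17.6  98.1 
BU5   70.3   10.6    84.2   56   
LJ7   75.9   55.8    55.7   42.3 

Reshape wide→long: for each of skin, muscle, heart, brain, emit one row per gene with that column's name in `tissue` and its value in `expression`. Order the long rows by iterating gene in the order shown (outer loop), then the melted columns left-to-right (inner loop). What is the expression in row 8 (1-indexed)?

20 rows total (5 × 4). Row 8: index ⌊(8-1)/4⌋ = 1 into gene → UX5; (8-1) mod 4 = 3 into the melted columns → brain.
So row 8 is (UX5, brain, 84.7); expression = 84.7.

84.7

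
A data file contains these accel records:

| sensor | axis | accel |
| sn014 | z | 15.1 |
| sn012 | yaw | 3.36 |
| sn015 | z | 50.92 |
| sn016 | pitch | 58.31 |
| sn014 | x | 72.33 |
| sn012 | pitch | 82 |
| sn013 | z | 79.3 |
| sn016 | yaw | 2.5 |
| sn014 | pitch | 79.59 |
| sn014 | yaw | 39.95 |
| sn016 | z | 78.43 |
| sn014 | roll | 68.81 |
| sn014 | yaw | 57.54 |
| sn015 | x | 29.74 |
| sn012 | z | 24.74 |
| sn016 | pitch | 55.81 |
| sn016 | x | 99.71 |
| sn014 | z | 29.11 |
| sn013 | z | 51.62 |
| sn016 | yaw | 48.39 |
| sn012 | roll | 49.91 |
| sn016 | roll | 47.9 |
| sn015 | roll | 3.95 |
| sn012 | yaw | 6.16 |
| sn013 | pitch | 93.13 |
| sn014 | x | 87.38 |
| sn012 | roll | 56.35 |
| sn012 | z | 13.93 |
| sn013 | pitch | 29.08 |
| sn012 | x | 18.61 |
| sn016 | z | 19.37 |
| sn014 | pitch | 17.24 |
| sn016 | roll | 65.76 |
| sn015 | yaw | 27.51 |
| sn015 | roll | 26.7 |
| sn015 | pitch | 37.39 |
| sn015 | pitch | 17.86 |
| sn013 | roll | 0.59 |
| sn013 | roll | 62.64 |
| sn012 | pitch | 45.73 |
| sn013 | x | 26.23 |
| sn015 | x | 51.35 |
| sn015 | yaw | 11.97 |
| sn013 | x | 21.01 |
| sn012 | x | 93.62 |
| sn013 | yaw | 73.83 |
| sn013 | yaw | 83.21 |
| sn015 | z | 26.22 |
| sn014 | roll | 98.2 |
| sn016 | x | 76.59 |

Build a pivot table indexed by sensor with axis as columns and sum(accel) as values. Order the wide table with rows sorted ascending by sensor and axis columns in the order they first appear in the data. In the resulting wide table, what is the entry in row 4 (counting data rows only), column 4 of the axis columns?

With rows sorted ascending by sensor, row 4 is sensor=sn015. axis columns in first-appearance order: z, yaw, pitch, x, roll; column 4 is x.
Long rows with sensor=sn015, axis=x: 29.74 + 51.35 = 81.09.

81.09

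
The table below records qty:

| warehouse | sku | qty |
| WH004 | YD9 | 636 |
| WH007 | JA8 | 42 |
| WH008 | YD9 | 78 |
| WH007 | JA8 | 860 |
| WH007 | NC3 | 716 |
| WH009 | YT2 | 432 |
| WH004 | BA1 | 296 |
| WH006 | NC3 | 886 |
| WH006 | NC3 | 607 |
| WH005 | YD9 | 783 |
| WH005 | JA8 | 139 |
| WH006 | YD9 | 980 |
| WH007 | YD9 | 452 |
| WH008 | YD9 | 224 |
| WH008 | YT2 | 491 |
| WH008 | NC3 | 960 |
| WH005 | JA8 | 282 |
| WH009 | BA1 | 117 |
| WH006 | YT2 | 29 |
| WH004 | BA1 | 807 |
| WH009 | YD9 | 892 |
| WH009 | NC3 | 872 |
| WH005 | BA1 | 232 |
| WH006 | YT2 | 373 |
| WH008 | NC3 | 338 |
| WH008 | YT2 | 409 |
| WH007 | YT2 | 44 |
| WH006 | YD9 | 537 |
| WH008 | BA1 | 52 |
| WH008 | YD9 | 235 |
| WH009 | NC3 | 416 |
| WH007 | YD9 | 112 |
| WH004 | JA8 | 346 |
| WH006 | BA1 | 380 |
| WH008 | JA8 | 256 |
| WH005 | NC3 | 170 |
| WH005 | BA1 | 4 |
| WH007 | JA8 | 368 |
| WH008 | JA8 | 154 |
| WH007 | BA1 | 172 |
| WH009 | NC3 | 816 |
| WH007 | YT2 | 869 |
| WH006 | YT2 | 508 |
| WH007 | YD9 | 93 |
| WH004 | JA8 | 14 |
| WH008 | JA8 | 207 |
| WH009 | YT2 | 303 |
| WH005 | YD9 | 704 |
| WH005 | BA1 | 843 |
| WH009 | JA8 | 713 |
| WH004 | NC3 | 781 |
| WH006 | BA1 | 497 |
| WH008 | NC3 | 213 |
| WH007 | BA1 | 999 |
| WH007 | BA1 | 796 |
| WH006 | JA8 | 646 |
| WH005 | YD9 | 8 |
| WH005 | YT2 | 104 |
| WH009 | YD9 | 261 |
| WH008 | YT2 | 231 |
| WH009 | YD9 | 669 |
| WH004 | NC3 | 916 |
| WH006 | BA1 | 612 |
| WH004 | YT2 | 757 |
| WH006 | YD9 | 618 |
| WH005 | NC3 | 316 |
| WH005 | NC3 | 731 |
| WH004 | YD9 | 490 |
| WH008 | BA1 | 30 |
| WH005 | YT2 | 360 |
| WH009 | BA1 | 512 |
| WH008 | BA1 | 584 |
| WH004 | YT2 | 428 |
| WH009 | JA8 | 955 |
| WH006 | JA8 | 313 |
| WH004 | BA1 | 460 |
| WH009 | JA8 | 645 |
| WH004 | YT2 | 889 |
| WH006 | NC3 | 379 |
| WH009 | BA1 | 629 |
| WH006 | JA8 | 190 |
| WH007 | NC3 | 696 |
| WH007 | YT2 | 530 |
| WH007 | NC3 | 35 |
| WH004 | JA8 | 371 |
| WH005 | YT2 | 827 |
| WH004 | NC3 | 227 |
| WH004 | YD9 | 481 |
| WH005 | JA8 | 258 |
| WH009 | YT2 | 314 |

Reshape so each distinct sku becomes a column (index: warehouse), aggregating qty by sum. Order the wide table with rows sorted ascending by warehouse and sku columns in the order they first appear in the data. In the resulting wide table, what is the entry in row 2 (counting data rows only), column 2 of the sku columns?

With rows sorted ascending by warehouse, row 2 is warehouse=WH005. sku columns in first-appearance order: YD9, JA8, NC3, YT2, BA1; column 2 is JA8.
Long rows with warehouse=WH005, sku=JA8: 139 + 282 + 258 = 679.

679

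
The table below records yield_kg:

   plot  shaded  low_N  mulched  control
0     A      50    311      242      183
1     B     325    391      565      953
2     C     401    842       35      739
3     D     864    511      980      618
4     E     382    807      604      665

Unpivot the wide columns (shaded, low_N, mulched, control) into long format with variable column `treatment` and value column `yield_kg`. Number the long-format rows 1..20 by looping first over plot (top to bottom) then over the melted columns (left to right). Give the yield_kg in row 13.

864

20 rows total (5 × 4). Row 13: index ⌊(13-1)/4⌋ = 3 into plot → D; (13-1) mod 4 = 0 into the melted columns → shaded.
So row 13 is (D, shaded, 864); yield_kg = 864.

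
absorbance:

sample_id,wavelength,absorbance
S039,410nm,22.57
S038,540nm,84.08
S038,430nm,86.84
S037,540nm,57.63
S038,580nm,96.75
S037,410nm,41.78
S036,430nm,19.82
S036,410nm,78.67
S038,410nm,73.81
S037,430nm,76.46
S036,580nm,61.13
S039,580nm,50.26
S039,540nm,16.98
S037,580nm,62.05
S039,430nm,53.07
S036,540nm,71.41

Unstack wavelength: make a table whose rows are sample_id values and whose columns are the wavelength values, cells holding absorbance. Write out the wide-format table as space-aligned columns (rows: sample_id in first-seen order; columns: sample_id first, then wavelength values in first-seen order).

sample_id  410nm  540nm  430nm  580nm
S039       22.57  16.98  53.07  50.26
S038       73.81  84.08  86.84  96.75
S037       41.78  57.63  76.46  62.05
S036       78.67  71.41  19.82  61.13

Columns: sample_id plus the 4 distinct wavelength values (410nm, 540nm, 430nm, 580nm).
For example, row S039 column 410nm takes absorbance=22.57 from the long row (S039, 410nm).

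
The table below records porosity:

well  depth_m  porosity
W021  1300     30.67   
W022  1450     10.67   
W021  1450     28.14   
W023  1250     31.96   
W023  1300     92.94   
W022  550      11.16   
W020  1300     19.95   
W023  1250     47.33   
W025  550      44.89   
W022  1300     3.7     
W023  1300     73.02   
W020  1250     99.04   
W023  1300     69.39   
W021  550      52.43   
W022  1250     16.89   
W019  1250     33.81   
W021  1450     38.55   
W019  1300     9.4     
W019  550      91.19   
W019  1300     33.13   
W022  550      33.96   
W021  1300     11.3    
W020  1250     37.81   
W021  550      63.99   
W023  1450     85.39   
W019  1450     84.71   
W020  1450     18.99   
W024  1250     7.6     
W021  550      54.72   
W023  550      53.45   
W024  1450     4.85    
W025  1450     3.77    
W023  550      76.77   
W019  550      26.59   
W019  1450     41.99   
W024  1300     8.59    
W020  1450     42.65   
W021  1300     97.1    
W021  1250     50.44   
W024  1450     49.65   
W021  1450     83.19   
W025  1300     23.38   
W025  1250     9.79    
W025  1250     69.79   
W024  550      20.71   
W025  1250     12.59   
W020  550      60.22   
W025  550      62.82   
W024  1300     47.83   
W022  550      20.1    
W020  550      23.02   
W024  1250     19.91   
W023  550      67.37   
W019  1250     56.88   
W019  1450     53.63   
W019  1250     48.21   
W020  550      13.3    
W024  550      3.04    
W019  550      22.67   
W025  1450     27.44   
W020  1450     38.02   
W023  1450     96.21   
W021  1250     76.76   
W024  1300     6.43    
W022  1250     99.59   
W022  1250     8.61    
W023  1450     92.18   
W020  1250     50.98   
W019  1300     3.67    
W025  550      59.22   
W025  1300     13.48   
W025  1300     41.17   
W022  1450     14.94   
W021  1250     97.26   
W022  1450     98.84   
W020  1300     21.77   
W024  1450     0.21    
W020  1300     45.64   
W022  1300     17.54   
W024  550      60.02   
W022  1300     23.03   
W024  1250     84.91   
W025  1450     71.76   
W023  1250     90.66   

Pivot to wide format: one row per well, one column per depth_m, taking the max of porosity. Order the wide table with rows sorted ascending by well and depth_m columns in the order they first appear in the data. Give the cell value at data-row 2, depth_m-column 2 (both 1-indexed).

42.65

With rows sorted ascending by well, row 2 is well=W020. depth_m columns in first-appearance order: 1300, 1450, 1250, 550; column 2 is 1450.
Long rows with well=W020, depth_m=1450: max(18.99, 42.65, 38.02) = 42.65.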